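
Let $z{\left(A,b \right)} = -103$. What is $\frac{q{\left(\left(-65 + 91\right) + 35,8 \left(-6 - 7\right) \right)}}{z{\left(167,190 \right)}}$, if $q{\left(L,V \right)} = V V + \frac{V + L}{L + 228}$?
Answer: $- \frac{3125781}{29767} \approx -105.01$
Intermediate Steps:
$q{\left(L,V \right)} = V^{2} + \frac{L + V}{228 + L}$
$\frac{q{\left(\left(-65 + 91\right) + 35,8 \left(-6 - 7\right) \right)}}{z{\left(167,190 \right)}} = \frac{\frac{1}{228 + \left(\left(-65 + 91\right) + 35\right)} \left(\left(\left(-65 + 91\right) + 35\right) + 8 \left(-6 - 7\right) + 228 \left(8 \left(-6 - 7\right)\right)^{2} + \left(\left(-65 + 91\right) + 35\right) \left(8 \left(-6 - 7\right)\right)^{2}\right)}{-103} = \frac{\left(26 + 35\right) + 8 \left(-13\right) + 228 \left(8 \left(-13\right)\right)^{2} + \left(26 + 35\right) \left(8 \left(-13\right)\right)^{2}}{228 + \left(26 + 35\right)} \left(- \frac{1}{103}\right) = \frac{61 - 104 + 228 \left(-104\right)^{2} + 61 \left(-104\right)^{2}}{228 + 61} \left(- \frac{1}{103}\right) = \frac{61 - 104 + 228 \cdot 10816 + 61 \cdot 10816}{289} \left(- \frac{1}{103}\right) = \frac{61 - 104 + 2466048 + 659776}{289} \left(- \frac{1}{103}\right) = \frac{1}{289} \cdot 3125781 \left(- \frac{1}{103}\right) = \frac{3125781}{289} \left(- \frac{1}{103}\right) = - \frac{3125781}{29767}$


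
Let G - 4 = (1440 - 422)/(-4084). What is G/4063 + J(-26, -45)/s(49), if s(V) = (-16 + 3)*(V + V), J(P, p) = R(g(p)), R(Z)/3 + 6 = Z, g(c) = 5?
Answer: 8661876/2642481751 ≈ 0.0032779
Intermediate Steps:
R(Z) = -18 + 3*Z
J(P, p) = -3 (J(P, p) = -18 + 3*5 = -18 + 15 = -3)
s(V) = -26*V
G = 7659/2042 (G = 4 + (1440 - 422)/(-4084) = 4 + 1018*(-1/4084) = 4 - 509/2042 = 7659/2042 ≈ 3.7507)
G/4063 + J(-26, -45)/s(49) = (7659/2042)/4063 - 3/((-26*49)) = (7659/2042)*(1/4063) - 3/(-1274) = 7659/8296646 - 3*(-1/1274) = 7659/8296646 + 3/1274 = 8661876/2642481751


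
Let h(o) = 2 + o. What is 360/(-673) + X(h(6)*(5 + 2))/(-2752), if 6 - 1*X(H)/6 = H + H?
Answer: -140673/463024 ≈ -0.30381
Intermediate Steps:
X(H) = 36 - 12*H (X(H) = 36 - 6*(H + H) = 36 - 12*H)
360/(-673) + X(h(6)*(5 + 2))/(-2752) = 360/(-673) + (36 - 12*(2 + 6)*(5 + 2))/(-2752) = 360*(-1/673) + (36 - 96*7)*(-1/2752) = -360/673 + (36 - 12*56)*(-1/2752) = -360/673 + (36 - 672)*(-1/2752) = -360/673 - 636*(-1/2752) = -360/673 + 159/688 = -140673/463024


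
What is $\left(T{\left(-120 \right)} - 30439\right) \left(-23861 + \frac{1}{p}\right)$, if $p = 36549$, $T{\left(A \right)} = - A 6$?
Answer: $\frac{25917811751672}{36549} \approx 7.0913 \cdot 10^{8}$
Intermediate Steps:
$T{\left(A \right)} = - 6 A$
$\left(T{\left(-120 \right)} - 30439\right) \left(-23861 + \frac{1}{p}\right) = \left(\left(-6\right) \left(-120\right) - 30439\right) \left(-23861 + \frac{1}{36549}\right) = \left(720 - 30439\right) \left(-23861 + \frac{1}{36549}\right) = \left(-29719\right) \left(- \frac{872095688}{36549}\right) = \frac{25917811751672}{36549}$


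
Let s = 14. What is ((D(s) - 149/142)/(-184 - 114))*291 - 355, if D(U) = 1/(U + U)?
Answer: -209724155/592424 ≈ -354.01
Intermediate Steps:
D(U) = 1/(2*U)
((D(s) - 149/142)/(-184 - 114))*291 - 355 = (((½)/14 - 149/142)/(-184 - 114))*291 - 355 = (((½)*(1/14) - 149*1/142)/(-298))*291 - 355 = ((1/28 - 149/142)*(-1/298))*291 - 355 = -2015/1988*(-1/298)*291 - 355 = (2015/592424)*291 - 355 = 586365/592424 - 355 = -209724155/592424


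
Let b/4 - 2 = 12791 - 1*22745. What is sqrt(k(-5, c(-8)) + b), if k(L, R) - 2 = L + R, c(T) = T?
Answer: I*sqrt(39819) ≈ 199.55*I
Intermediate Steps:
k(L, R) = 2 + L + R (k(L, R) = 2 + (L + R) = 2 + L + R)
b = -39808 (b = 8 + 4*(12791 - 1*22745) = 8 + 4*(12791 - 22745) = 8 + 4*(-9954) = 8 - 39816 = -39808)
sqrt(k(-5, c(-8)) + b) = sqrt((2 - 5 - 8) - 39808) = sqrt(-11 - 39808) = sqrt(-39819) = I*sqrt(39819)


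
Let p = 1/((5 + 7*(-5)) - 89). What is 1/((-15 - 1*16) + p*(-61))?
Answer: -119/3628 ≈ -0.032800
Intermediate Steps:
p = -1/119 (p = 1/((5 - 35) - 89) = 1/(-30 - 89) = 1/(-119) = -1/119 ≈ -0.0084034)
1/((-15 - 1*16) + p*(-61)) = 1/((-15 - 1*16) - 1/119*(-61)) = 1/((-15 - 16) + 61/119) = 1/(-31 + 61/119) = 1/(-3628/119) = -119/3628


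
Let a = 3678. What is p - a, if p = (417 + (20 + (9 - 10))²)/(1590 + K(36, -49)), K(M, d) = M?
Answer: -2989825/813 ≈ -3677.5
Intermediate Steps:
p = 389/813 (p = (417 + (20 + (9 - 10))²)/(1590 + 36) = (417 + (20 - 1)²)/1626 = (417 + 19²)*(1/1626) = (417 + 361)*(1/1626) = 778*(1/1626) = 389/813 ≈ 0.47847)
p - a = 389/813 - 1*3678 = 389/813 - 3678 = -2989825/813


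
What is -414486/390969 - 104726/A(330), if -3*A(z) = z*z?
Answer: 1438820983/788454150 ≈ 1.8249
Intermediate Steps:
A(z) = -z²/3 (A(z) = -z*z/3 = -z²/3)
-414486/390969 - 104726/A(330) = -414486/390969 - 104726/((-⅓*330²)) = -414486*1/390969 - 104726/((-⅓*108900)) = -46054/43441 - 104726/(-36300) = -46054/43441 - 104726*(-1/36300) = -46054/43441 + 52363/18150 = 1438820983/788454150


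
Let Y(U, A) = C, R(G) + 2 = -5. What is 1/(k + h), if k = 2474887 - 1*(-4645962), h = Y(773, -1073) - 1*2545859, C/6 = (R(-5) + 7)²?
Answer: 1/4574990 ≈ 2.1858e-7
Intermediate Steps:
R(G) = -7 (R(G) = -2 - 5 = -7)
C = 0 (C = 6*(-7 + 7)² = 6*0² = 6*0 = 0)
Y(U, A) = 0
h = -2545859 (h = 0 - 1*2545859 = 0 - 2545859 = -2545859)
k = 7120849 (k = 2474887 + 4645962 = 7120849)
1/(k + h) = 1/(7120849 - 2545859) = 1/4574990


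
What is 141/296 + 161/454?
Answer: 55835/67192 ≈ 0.83098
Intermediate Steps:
141/296 + 161/454 = 55835/67192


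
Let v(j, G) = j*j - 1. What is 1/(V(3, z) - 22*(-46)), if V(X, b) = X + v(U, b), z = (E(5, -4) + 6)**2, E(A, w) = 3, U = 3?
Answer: 1/1023 ≈ 0.00097752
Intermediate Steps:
v(j, G) = -1 + j**2 (v(j, G) = j**2 - 1 = -1 + j**2)
z = 81 (z = (3 + 6)**2 = 9**2 = 81)
V(X, b) = 8 + X (V(X, b) = X + (-1 + 3**2) = X + (-1 + 9) = X + 8 = 8 + X)
1/(V(3, z) - 22*(-46)) = 1/((8 + 3) - 22*(-46)) = 1/(11 + 1012) = 1/1023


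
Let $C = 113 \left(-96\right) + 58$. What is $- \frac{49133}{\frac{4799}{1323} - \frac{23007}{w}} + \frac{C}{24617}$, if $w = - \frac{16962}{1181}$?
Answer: $- \frac{9176989773130232}{295641856666781} \approx -31.041$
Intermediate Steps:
$w = - \frac{16962}{1181}$ ($w = \left(-16962\right) \frac{1}{1181} = - \frac{16962}{1181} \approx -14.362$)
$C = -10790$ ($C = -10848 + 58 = -10790$)
$- \frac{49133}{\frac{4799}{1323} - \frac{23007}{w}} + \frac{C}{24617} = - \frac{49133}{\frac{4799}{1323} - \frac{23007}{- \frac{16962}{1181}}} - \frac{10790}{24617} = - \frac{49133}{4799 \cdot \frac{1}{1323} - - \frac{9057089}{5654}} - \frac{10790}{24617} = - \frac{49133}{\frac{4799}{1323} + \frac{9057089}{5654}} - \frac{10790}{24617} = - \frac{49133}{\frac{12009662293}{7480242}} - \frac{10790}{24617} = \left(-49133\right) \frac{7480242}{12009662293} - \frac{10790}{24617} = - \frac{367526730186}{12009662293} - \frac{10790}{24617} = - \frac{9176989773130232}{295641856666781}$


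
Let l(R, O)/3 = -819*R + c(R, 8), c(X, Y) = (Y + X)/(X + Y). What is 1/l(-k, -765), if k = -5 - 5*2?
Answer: -1/36852 ≈ -2.7136e-5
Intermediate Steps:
c(X, Y) = 1 (c(X, Y) = (X + Y)/(X + Y) = 1)
k = -15 (k = -5 - 10 = -15)
l(R, O) = 3 - 2457*R (l(R, O) = 3*(-819*R + 1) = 3*(1 - 819*R) = 3 - 2457*R)
1/l(-k, -765) = 1/(3 - (-2457)*(-15)) = 1/(3 - 2457*15) = 1/(3 - 36855) = 1/(-36852) = -1/36852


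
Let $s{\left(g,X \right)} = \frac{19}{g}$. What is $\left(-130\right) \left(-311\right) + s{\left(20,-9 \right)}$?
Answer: $\frac{808619}{20} \approx 40431.0$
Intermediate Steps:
$\left(-130\right) \left(-311\right) + s{\left(20,-9 \right)} = \left(-130\right) \left(-311\right) + \frac{19}{20} = 40430 + 19 \cdot \frac{1}{20} = 40430 + \frac{19}{20} = \frac{808619}{20}$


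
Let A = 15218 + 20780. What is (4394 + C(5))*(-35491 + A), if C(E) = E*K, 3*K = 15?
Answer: 2240433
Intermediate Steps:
K = 5 (K = (⅓)*15 = 5)
A = 35998
C(E) = 5*E (C(E) = E*5 = 5*E)
(4394 + C(5))*(-35491 + A) = (4394 + 5*5)*(-35491 + 35998) = (4394 + 25)*507 = 4419*507 = 2240433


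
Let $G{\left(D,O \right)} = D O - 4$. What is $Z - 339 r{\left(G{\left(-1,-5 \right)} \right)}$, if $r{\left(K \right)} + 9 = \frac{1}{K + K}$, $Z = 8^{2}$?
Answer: $\frac{5891}{2} \approx 2945.5$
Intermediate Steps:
$G{\left(D,O \right)} = -4 + D O$
$Z = 64$
$r{\left(K \right)} = -9 + \frac{1}{2 K}$ ($r{\left(K \right)} = -9 + \frac{1}{K + K} = -9 + \frac{1}{2 K}$)
$Z - 339 r{\left(G{\left(-1,-5 \right)} \right)} = 64 - 339 \left(-9 + \frac{1}{2 \left(-4 - -5\right)}\right) = 64 - 339 \left(-9 + \frac{1}{2 \left(-4 + 5\right)}\right) = 64 - 339 \left(-9 + \frac{1}{2 \cdot 1}\right) = 64 - 339 \left(-9 + \frac{1}{2} \cdot 1\right) = 64 - 339 \left(-9 + \frac{1}{2}\right) = 64 - - \frac{5763}{2} = 64 + \frac{5763}{2} = \frac{5891}{2}$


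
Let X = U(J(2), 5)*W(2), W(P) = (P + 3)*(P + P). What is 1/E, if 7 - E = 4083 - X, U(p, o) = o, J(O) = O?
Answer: -1/3976 ≈ -0.00025151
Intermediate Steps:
W(P) = 2*P*(3 + P) (W(P) = (3 + P)*(2*P) = 2*P*(3 + P))
X = 100 (X = 5*(2*2*(3 + 2)) = 5*(2*2*5) = 5*20 = 100)
E = -3976 (E = 7 - (4083 - 1*100) = 7 - (4083 - 100) = 7 - 1*3983 = 7 - 3983 = -3976)
1/E = 1/(-3976) = -1/3976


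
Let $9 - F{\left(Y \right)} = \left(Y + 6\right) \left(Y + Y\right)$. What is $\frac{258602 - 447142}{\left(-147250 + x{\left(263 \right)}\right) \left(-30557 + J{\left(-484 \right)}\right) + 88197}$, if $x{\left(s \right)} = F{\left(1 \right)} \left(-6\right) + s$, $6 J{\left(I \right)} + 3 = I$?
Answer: $- \frac{226248}{5403097507} \approx -4.1874 \cdot 10^{-5}$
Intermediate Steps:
$J{\left(I \right)} = - \frac{1}{2} + \frac{I}{6}$
$F{\left(Y \right)} = 9 - 2 Y \left(6 + Y\right)$ ($F{\left(Y \right)} = 9 - \left(Y + 6\right) \left(Y + Y\right) = 9 - \left(6 + Y\right) 2 Y = 9 - 2 Y \left(6 + Y\right)$)
$x{\left(s \right)} = 30 + s$ ($x{\left(s \right)} = \left(9 - 12 - 2 \cdot 1^{2}\right) \left(-6\right) + s = \left(9 - 12 - 2\right) \left(-6\right) + s = \left(-5\right) \left(-6\right) + s = 30 + s$)
$\frac{258602 - 447142}{\left(-147250 + x{\left(263 \right)}\right) \left(-30557 + J{\left(-484 \right)}\right) + 88197} = \frac{258602 - 447142}{\left(-147250 + \left(30 + 263\right)\right) \left(-30557 + \left(- \frac{1}{2} + \frac{1}{6} \left(-484\right)\right)\right) + 88197} = - \frac{188540}{\left(-147250 + 293\right) \left(-30557 - \frac{487}{6}\right) + 88197} = - \frac{188540}{- 146957 \left(-30557 - \frac{487}{6}\right) + 88197} = - \frac{188540}{\left(-146957\right) \left(- \frac{183829}{6}\right) + 88197} = - \frac{188540}{\frac{27014958353}{6} + 88197} = - \frac{188540}{\frac{27015487535}{6}} = \left(-188540\right) \frac{6}{27015487535} = - \frac{226248}{5403097507}$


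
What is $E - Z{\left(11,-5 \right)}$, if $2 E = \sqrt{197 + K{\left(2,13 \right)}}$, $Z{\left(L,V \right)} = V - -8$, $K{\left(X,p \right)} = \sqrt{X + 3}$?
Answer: $-3 + \frac{\sqrt{197 + \sqrt{5}}}{2} \approx 4.0575$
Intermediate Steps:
$K{\left(X,p \right)} = \sqrt{3 + X}$
$Z{\left(L,V \right)} = 8 + V$ ($Z{\left(L,V \right)} = V + 8 = 8 + V$)
$E = \frac{\sqrt{197 + \sqrt{5}}}{2}$ ($E = \frac{\sqrt{197 + \sqrt{3 + 2}}}{2} = \frac{\sqrt{197 + \sqrt{5}}}{2} \approx 7.0575$)
$E - Z{\left(11,-5 \right)} = \frac{\sqrt{197 + \sqrt{5}}}{2} - \left(8 - 5\right) = \frac{\sqrt{197 + \sqrt{5}}}{2} - 3 = -3 + \frac{\sqrt{197 + \sqrt{5}}}{2}$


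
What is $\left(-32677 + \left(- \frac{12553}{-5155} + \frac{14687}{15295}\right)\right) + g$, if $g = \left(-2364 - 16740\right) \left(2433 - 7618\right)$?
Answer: $\frac{82183444137661}{829955} \approx 9.9022 \cdot 10^{7}$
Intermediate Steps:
$g = 99054240$ ($g = \left(-19104\right) \left(-5185\right) = 99054240$)
$\left(-32677 + \left(- \frac{12553}{-5155} + \frac{14687}{15295}\right)\right) + g = \left(-32677 + \left(- \frac{12553}{-5155} + \frac{14687}{15295}\right)\right) + 99054240 = \left(-32677 + \left(\left(-12553\right) \left(- \frac{1}{5155}\right) + 14687 \cdot \frac{1}{15295}\right)\right) + 99054240 = \left(-32677 + \left(\frac{12553}{5155} + \frac{773}{805}\right)\right) + 99054240 = \left(-32677 + \frac{2817996}{829955}\right) + 99054240 = - \frac{27117621539}{829955} + 99054240 = \frac{82183444137661}{829955}$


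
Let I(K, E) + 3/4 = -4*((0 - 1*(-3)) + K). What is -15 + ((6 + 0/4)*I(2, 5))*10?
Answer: -1260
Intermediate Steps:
I(K, E) = -51/4 - 4*K (I(K, E) = -¾ - 4*((0 - 1*(-3)) + K) = -¾ - 4*((0 + 3) + K) = -¾ - 4*(3 + K) = -¾ + (-12 - 4*K) = -51/4 - 4*K)
-15 + ((6 + 0/4)*I(2, 5))*10 = -15 + ((6 + 0/4)*(-51/4 - 4*2))*10 = -15 + ((6 + 0*(¼))*(-51/4 - 8))*10 = -15 + ((6 + 0)*(-83/4))*10 = -15 + (6*(-83/4))*10 = -15 - 249/2*10 = -15 - 1245 = -1260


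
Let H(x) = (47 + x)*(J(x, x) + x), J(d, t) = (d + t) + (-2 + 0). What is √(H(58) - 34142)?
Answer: I*√16082 ≈ 126.81*I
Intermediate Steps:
J(d, t) = -2 + d + t (J(d, t) = (d + t) - 2 = -2 + d + t)
H(x) = (-2 + 3*x)*(47 + x) (H(x) = (47 + x)*((-2 + x + x) + x) = (47 + x)*((-2 + 2*x) + x) = (47 + x)*(-2 + 3*x) = (-2 + 3*x)*(47 + x))
√(H(58) - 34142) = √((-94 + 3*58² + 139*58) - 34142) = √((-94 + 3*3364 + 8062) - 34142) = √((-94 + 10092 + 8062) - 34142) = √(18060 - 34142) = √(-16082) = I*√16082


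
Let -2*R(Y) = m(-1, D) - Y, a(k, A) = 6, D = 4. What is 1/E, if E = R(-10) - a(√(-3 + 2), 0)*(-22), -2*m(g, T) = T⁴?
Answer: 1/191 ≈ 0.0052356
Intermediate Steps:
m(g, T) = -T⁴/2
R(Y) = 64 + Y/2 (R(Y) = -(-½*4⁴ - Y)/2 = -(-½*256 - Y)/2 = -(-128 - Y)/2 = 64 + Y/2)
E = 191 (E = (64 + (½)*(-10)) - 6*(-22) = (64 - 5) - 1*(-132) = 59 + 132 = 191)
1/E = 1/191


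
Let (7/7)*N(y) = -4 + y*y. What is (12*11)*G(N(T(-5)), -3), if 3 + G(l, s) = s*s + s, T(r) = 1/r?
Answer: 396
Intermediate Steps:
T(r) = 1/r
N(y) = -4 + y² (N(y) = -4 + y*y = -4 + y²)
G(l, s) = -3 + s + s² (G(l, s) = -3 + (s*s + s) = -3 + (s² + s) = -3 + (s + s²) = -3 + s + s²)
(12*11)*G(N(T(-5)), -3) = (12*11)*(-3 - 3 + (-3)²) = 132*(-3 - 3 + 9) = 132*3 = 396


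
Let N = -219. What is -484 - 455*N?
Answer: 99161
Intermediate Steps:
-484 - 455*N = -484 - 455*(-219) = -484 + 99645 = 99161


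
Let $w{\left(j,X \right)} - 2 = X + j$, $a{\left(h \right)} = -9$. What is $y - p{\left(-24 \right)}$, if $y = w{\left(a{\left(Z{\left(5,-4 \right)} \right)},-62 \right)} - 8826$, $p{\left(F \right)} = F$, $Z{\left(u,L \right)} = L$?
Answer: $-8871$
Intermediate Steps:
$w{\left(j,X \right)} = 2 + X + j$ ($w{\left(j,X \right)} = 2 + \left(X + j\right) = 2 + X + j$)
$y = -8895$ ($y = \left(2 - 62 - 9\right) - 8826 = -69 - 8826 = -8895$)
$y - p{\left(-24 \right)} = -8895 - -24 = -8895 + 24 = -8871$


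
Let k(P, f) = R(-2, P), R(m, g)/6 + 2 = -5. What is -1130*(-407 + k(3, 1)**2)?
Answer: -1533410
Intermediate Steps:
R(m, g) = -42 (R(m, g) = -12 + 6*(-5) = -12 - 30 = -42)
k(P, f) = -42
-1130*(-407 + k(3, 1)**2) = -1130*(-407 + (-42)**2) = -1130*(-407 + 1764) = -1130*1357 = -1533410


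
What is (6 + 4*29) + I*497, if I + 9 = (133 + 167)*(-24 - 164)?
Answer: -28035151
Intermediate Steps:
I = -56409 (I = -9 + (133 + 167)*(-24 - 164) = -9 + 300*(-188) = -9 - 56400 = -56409)
(6 + 4*29) + I*497 = (6 + 4*29) - 56409*497 = (6 + 116) - 28035273 = 122 - 28035273 = -28035151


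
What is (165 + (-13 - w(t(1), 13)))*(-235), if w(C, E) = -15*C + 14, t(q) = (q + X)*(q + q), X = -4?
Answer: -11280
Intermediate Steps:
t(q) = 2*q*(-4 + q) (t(q) = (q - 4)*(q + q) = (-4 + q)*(2*q) = 2*q*(-4 + q))
w(C, E) = 14 - 15*C
(165 + (-13 - w(t(1), 13)))*(-235) = (165 + (-13 - (14 - 30*(-4 + 1))))*(-235) = (165 + (-13 - (14 - 30*(-3))))*(-235) = (165 + (-13 - (14 - 15*(-6))))*(-235) = (165 + (-13 - (14 + 90)))*(-235) = (165 + (-13 - 1*104))*(-235) = (165 + (-13 - 104))*(-235) = (165 - 117)*(-235) = 48*(-235) = -11280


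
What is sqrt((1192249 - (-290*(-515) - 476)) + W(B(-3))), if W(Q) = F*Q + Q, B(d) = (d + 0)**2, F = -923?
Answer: sqrt(1035077) ≈ 1017.4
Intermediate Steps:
B(d) = d**2
W(Q) = -922*Q (W(Q) = -923*Q + Q = -922*Q)
sqrt((1192249 - (-290*(-515) - 476)) + W(B(-3))) = sqrt((1192249 - (-290*(-515) - 476)) - 922*(-3)**2) = sqrt((1192249 - (149350 - 476)) - 922*9) = sqrt((1192249 - 1*148874) - 8298) = sqrt((1192249 - 148874) - 8298) = sqrt(1043375 - 8298) = sqrt(1035077)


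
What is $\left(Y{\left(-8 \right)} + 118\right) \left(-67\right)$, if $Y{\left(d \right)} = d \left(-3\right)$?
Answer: $-9514$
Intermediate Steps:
$Y{\left(d \right)} = - 3 d$
$\left(Y{\left(-8 \right)} + 118\right) \left(-67\right) = \left(\left(-3\right) \left(-8\right) + 118\right) \left(-67\right) = \left(24 + 118\right) \left(-67\right) = 142 \left(-67\right) = -9514$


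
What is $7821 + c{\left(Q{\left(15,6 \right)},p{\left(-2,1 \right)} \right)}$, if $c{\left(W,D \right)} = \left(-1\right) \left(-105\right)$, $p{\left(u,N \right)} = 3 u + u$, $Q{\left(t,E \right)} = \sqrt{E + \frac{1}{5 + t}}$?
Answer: $7926$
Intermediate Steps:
$p{\left(u,N \right)} = 4 u$
$c{\left(W,D \right)} = 105$
$7821 + c{\left(Q{\left(15,6 \right)},p{\left(-2,1 \right)} \right)} = 7821 + 105 = 7926$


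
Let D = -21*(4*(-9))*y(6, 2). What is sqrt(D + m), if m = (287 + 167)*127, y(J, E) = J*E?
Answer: sqrt(66730) ≈ 258.32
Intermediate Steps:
y(J, E) = E*J
m = 57658 (m = 454*127 = 57658)
D = 9072 (D = -21*(4*(-9))*2*6 = -21*(-36)*12 = -(-756)*12 = -1*(-9072) = 9072)
sqrt(D + m) = sqrt(9072 + 57658) = sqrt(66730)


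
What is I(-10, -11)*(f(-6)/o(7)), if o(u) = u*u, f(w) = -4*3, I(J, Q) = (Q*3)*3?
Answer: 1188/49 ≈ 24.245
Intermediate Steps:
I(J, Q) = 9*Q (I(J, Q) = (3*Q)*3 = 9*Q)
f(w) = -12
o(u) = u**2
I(-10, -11)*(f(-6)/o(7)) = (9*(-11))*(-12/(7**2)) = -(-1188)/49 = -99*(-12/49) = 1188/49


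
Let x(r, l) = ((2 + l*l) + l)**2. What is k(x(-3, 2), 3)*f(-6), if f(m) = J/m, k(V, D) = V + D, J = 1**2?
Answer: -67/6 ≈ -11.167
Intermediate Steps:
x(r, l) = (2 + l + l**2)**2 (x(r, l) = ((2 + l**2) + l)**2 = (2 + l + l**2)**2)
J = 1
k(V, D) = D + V
f(m) = 1/m
k(x(-3, 2), 3)*f(-6) = (3 + (2 + 2 + 2**2)**2)/(-6) = (3 + (2 + 2 + 4)**2)*(-1/6) = (3 + 8**2)*(-1/6) = (3 + 64)*(-1/6) = 67*(-1/6) = -67/6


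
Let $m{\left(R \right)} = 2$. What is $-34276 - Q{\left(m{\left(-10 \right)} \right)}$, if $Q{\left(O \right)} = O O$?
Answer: $-34280$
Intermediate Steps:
$Q{\left(O \right)} = O^{2}$
$-34276 - Q{\left(m{\left(-10 \right)} \right)} = -34276 - 2^{2} = -34276 - 4 = -34280$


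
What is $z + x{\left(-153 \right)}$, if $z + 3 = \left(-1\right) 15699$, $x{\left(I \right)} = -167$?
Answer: $-15869$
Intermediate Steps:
$z = -15702$ ($z = -3 - 15699 = -15702$)
$z + x{\left(-153 \right)} = -15702 - 167 = -15869$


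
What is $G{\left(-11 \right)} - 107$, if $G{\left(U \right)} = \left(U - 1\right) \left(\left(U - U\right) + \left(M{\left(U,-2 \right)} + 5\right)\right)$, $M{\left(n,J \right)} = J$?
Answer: $-143$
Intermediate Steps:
$G{\left(U \right)} = -3 + 3 U$ ($G{\left(U \right)} = \left(U - 1\right) \left(\left(U - U\right) + \left(-2 + 5\right)\right) = \left(-1 + U\right) \left(0 + 3\right) = \left(-1 + U\right) 3 = -3 + 3 U$)
$G{\left(-11 \right)} - 107 = \left(-3 + 3 \left(-11\right)\right) - 107 = \left(-3 - 33\right) - 107 = -36 - 107 = -143$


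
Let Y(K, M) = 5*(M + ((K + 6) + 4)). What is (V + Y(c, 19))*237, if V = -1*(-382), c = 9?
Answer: 135564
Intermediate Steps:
V = 382
Y(K, M) = 50 + 5*K + 5*M (Y(K, M) = 5*(M + ((6 + K) + 4)) = 5*(M + (10 + K)) = 5*(10 + K + M) = 50 + 5*K + 5*M)
(V + Y(c, 19))*237 = (382 + (50 + 5*9 + 5*19))*237 = (382 + (50 + 45 + 95))*237 = (382 + 190)*237 = 572*237 = 135564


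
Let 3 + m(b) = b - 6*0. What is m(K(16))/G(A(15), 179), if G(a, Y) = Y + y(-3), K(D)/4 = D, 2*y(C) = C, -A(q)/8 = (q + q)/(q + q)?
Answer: 122/355 ≈ 0.34366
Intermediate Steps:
A(q) = -8 (A(q) = -8*(q + q)/(q + q) = -8*2*q/(2*q) = -8*2*q*1/(2*q) = -8*1 = -8)
y(C) = C/2
K(D) = 4*D
G(a, Y) = -3/2 + Y (G(a, Y) = Y + (1/2)*(-3) = Y - 3/2 = -3/2 + Y)
m(b) = -3 + b (m(b) = -3 + (b - 6*0) = -3 + (b + 0) = -3 + b)
m(K(16))/G(A(15), 179) = (-3 + 4*16)/(-3/2 + 179) = (-3 + 64)/(355/2) = 61*(2/355) = 122/355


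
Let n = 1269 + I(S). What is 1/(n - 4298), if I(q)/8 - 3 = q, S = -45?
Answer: -1/3365 ≈ -0.00029718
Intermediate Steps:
I(q) = 24 + 8*q
n = 933 (n = 1269 + (24 + 8*(-45)) = 1269 + (24 - 360) = 1269 - 336 = 933)
1/(n - 4298) = 1/(933 - 4298) = 1/(-3365) = -1/3365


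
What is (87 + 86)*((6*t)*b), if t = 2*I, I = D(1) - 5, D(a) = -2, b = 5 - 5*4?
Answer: 217980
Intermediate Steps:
b = -15 (b = 5 - 20 = -15)
I = -7 (I = -2 - 5 = -7)
t = -14 (t = 2*(-7) = -14)
(87 + 86)*((6*t)*b) = (87 + 86)*((6*(-14))*(-15)) = 173*(-84*(-15)) = 173*1260 = 217980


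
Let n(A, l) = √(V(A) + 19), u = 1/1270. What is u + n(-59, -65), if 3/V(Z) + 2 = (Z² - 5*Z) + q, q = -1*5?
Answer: 1/1270 + √269913166/3769 ≈ 4.3598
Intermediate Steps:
q = -5
u = 1/1270 ≈ 0.00078740
V(Z) = 3/(-7 + Z² - 5*Z) (V(Z) = 3/(-2 + ((Z² - 5*Z) - 5)) = 3/(-2 + (-5 + Z² - 5*Z)) = 3/(-7 + Z² - 5*Z))
n(A, l) = √(19 + 3/(-7 + A² - 5*A)) (n(A, l) = √(3/(-7 + A² - 5*A) + 19) = √(19 + 3/(-7 + A² - 5*A)))
u + n(-59, -65) = 1/1270 + √((130 - 19*(-59)² + 95*(-59))/(7 - 1*(-59)² + 5*(-59))) = 1/1270 + √((130 - 19*3481 - 5605)/(7 - 1*3481 - 295)) = 1/1270 + √((130 - 66139 - 5605)/(7 - 3481 - 295)) = 1/1270 + √(-71614/(-3769)) = 1/1270 + √(-1/3769*(-71614)) = 1/1270 + √(71614/3769) = 1/1270 + √269913166/3769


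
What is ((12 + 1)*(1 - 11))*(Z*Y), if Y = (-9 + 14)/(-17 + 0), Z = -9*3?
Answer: -17550/17 ≈ -1032.4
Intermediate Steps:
Z = -27
Y = -5/17 (Y = 5/(-17) = 5*(-1/17) = -5/17 ≈ -0.29412)
((12 + 1)*(1 - 11))*(Z*Y) = ((12 + 1)*(1 - 11))*(-27*(-5/17)) = (13*(-10))*(135/17) = -130*135/17 = -17550/17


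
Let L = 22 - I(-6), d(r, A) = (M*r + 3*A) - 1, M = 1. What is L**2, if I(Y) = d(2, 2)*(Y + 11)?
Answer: 169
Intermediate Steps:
d(r, A) = -1 + r + 3*A (d(r, A) = (1*r + 3*A) - 1 = (r + 3*A) - 1 = -1 + r + 3*A)
I(Y) = 77 + 7*Y (I(Y) = (-1 + 2 + 3*2)*(Y + 11) = (-1 + 2 + 6)*(11 + Y) = 7*(11 + Y) = 77 + 7*Y)
L = -13 (L = 22 - (77 + 7*(-6)) = 22 - (77 - 42) = 22 - 1*35 = 22 - 35 = -13)
L**2 = (-13)**2 = 169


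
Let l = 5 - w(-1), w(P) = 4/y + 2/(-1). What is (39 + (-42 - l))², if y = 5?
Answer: 2116/25 ≈ 84.640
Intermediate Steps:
w(P) = -6/5 (w(P) = 4/5 + 2/(-1) = 4*(⅕) + 2*(-1) = ⅘ - 2 = -6/5)
l = 31/5 (l = 5 - 1*(-6/5) = 5 + 6/5 = 31/5 ≈ 6.2000)
(39 + (-42 - l))² = (39 + (-42 - 1*31/5))² = (39 + (-42 - 31/5))² = (39 - 241/5)² = (-46/5)² = 2116/25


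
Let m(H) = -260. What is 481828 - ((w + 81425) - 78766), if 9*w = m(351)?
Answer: 4312781/9 ≈ 4.7920e+5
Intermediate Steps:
w = -260/9 (w = (⅑)*(-260) = -260/9 ≈ -28.889)
481828 - ((w + 81425) - 78766) = 481828 - ((-260/9 + 81425) - 78766) = 481828 - (732565/9 - 78766) = 481828 - 1*23671/9 = 481828 - 23671/9 = 4312781/9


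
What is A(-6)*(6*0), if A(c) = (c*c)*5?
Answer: 0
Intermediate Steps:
A(c) = 5*c**2 (A(c) = c**2*5 = 5*c**2)
A(-6)*(6*0) = (5*(-6)**2)*(6*0) = (5*36)*0 = 180*0 = 0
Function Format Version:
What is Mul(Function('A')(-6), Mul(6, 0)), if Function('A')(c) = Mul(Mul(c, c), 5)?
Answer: 0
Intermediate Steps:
Function('A')(c) = Mul(5, Pow(c, 2)) (Function('A')(c) = Mul(Pow(c, 2), 5) = Mul(5, Pow(c, 2)))
Mul(Function('A')(-6), Mul(6, 0)) = Mul(Mul(5, Pow(-6, 2)), Mul(6, 0)) = Mul(Mul(5, 36), 0) = Mul(180, 0) = 0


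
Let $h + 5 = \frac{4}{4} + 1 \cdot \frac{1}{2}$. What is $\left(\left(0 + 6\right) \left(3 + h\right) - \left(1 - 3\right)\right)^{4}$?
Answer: $1$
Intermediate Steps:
$h = - \frac{7}{2}$ ($h = -5 + \left(\frac{4}{4} + 1 \cdot \frac{1}{2}\right) = -5 + \left(4 \cdot \frac{1}{4} + 1 \cdot \frac{1}{2}\right) = -5 + \left(1 + \frac{1}{2}\right) = -5 + \frac{3}{2} = - \frac{7}{2} \approx -3.5$)
$\left(\left(0 + 6\right) \left(3 + h\right) - \left(1 - 3\right)\right)^{4} = \left(\left(0 + 6\right) \left(3 - \frac{7}{2}\right) - \left(1 - 3\right)\right)^{4} = \left(6 \left(- \frac{1}{2}\right) - -2\right)^{4} = \left(-3 + 2\right)^{4} = \left(-1\right)^{4} = 1$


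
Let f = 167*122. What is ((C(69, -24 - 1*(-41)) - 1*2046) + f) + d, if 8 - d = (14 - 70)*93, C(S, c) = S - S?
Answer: 23544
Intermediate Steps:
f = 20374
C(S, c) = 0
d = 5216 (d = 8 - (14 - 70)*93 = 8 - (-56)*93 = 8 - 1*(-5208) = 8 + 5208 = 5216)
((C(69, -24 - 1*(-41)) - 1*2046) + f) + d = ((0 - 1*2046) + 20374) + 5216 = ((0 - 2046) + 20374) + 5216 = (-2046 + 20374) + 5216 = 18328 + 5216 = 23544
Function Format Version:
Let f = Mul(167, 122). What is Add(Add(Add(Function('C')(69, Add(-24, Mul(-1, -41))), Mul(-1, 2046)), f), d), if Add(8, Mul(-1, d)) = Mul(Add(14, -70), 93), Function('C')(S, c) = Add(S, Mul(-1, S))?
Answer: 23544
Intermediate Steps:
f = 20374
Function('C')(S, c) = 0
d = 5216 (d = Add(8, Mul(-1, Mul(Add(14, -70), 93))) = Add(8, Mul(-1, Mul(-56, 93))) = Add(8, Mul(-1, -5208)) = Add(8, 5208) = 5216)
Add(Add(Add(Function('C')(69, Add(-24, Mul(-1, -41))), Mul(-1, 2046)), f), d) = Add(Add(Add(0, Mul(-1, 2046)), 20374), 5216) = Add(Add(Add(0, -2046), 20374), 5216) = Add(Add(-2046, 20374), 5216) = Add(18328, 5216) = 23544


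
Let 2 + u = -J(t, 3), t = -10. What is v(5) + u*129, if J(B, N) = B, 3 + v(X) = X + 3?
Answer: 1037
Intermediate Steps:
v(X) = X (v(X) = -3 + (X + 3) = -3 + (3 + X) = X)
u = 8 (u = -2 - 1*(-10) = -2 + 10 = 8)
v(5) + u*129 = 5 + 8*129 = 5 + 1032 = 1037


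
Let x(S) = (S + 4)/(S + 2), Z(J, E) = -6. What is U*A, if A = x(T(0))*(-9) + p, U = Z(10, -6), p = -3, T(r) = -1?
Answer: 180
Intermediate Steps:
x(S) = (4 + S)/(2 + S)
U = -6
A = -30 (A = ((4 - 1)/(2 - 1))*(-9) - 3 = (3/1)*(-9) - 3 = (1*3)*(-9) - 3 = 3*(-9) - 3 = -27 - 3 = -30)
U*A = -6*(-30) = 180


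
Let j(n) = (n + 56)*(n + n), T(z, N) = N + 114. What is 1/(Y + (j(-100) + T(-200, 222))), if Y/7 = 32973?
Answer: 1/239947 ≈ 4.1676e-6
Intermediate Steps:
Y = 230811 (Y = 7*32973 = 230811)
T(z, N) = 114 + N
j(n) = 2*n*(56 + n) (j(n) = (56 + n)*(2*n) = 2*n*(56 + n))
1/(Y + (j(-100) + T(-200, 222))) = 1/(230811 + (2*(-100)*(56 - 100) + (114 + 222))) = 1/(230811 + (2*(-100)*(-44) + 336)) = 1/(230811 + (8800 + 336)) = 1/(230811 + 9136) = 1/239947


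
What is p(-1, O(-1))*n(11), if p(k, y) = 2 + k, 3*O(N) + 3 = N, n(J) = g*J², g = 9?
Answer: 1089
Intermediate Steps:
n(J) = 9*J²
O(N) = -1 + N/3
p(-1, O(-1))*n(11) = (2 - 1)*(9*11²) = 1*(9*121) = 1*1089 = 1089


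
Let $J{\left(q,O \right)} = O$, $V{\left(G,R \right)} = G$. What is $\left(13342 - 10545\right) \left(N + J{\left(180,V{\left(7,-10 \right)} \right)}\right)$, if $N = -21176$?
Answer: $-59209693$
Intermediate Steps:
$\left(13342 - 10545\right) \left(N + J{\left(180,V{\left(7,-10 \right)} \right)}\right) = \left(13342 - 10545\right) \left(-21176 + 7\right) = 2797 \left(-21169\right) = -59209693$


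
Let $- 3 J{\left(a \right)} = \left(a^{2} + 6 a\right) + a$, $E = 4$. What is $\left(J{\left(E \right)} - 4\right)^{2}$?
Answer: $\frac{3136}{9} \approx 348.44$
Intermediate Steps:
$J{\left(a \right)} = - \frac{7 a}{3} - \frac{a^{2}}{3}$ ($J{\left(a \right)} = - \frac{\left(a^{2} + 6 a\right) + a}{3} = - \frac{a^{2} + 7 a}{3} = - \frac{7 a}{3} - \frac{a^{2}}{3}$)
$\left(J{\left(E \right)} - 4\right)^{2} = \left(\left(- \frac{1}{3}\right) 4 \left(7 + 4\right) - 4\right)^{2} = \left(\left(- \frac{1}{3}\right) 4 \cdot 11 - 4\right)^{2} = \left(- \frac{44}{3} - 4\right)^{2} = \left(- \frac{56}{3}\right)^{2} = \frac{3136}{9}$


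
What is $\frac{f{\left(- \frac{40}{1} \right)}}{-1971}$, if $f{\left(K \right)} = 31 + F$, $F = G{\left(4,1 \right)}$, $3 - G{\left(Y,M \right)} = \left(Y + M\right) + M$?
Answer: $- \frac{28}{1971} \approx -0.014206$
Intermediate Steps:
$G{\left(Y,M \right)} = 3 - Y - 2 M$ ($G{\left(Y,M \right)} = 3 - \left(\left(Y + M\right) + M\right) = 3 - \left(\left(M + Y\right) + M\right) = 3 - \left(Y + 2 M\right) = 3 - Y - 2 M$)
$F = -3$ ($F = 3 - 4 - 2 = -3$)
$f{\left(K \right)} = 28$ ($f{\left(K \right)} = 31 - 3 = 28$)
$\frac{f{\left(- \frac{40}{1} \right)}}{-1971} = \frac{28}{-1971} = 28 \left(- \frac{1}{1971}\right) = - \frac{28}{1971}$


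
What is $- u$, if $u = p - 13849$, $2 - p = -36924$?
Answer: $-23077$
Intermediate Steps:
$p = 36926$ ($p = 2 - -36924 = 2 + 36924 = 36926$)
$u = 23077$ ($u = 36926 - 13849 = 23077$)
$- u = \left(-1\right) 23077 = -23077$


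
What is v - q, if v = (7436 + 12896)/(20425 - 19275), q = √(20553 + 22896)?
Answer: 442/25 - √43449 ≈ -190.76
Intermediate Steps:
q = √43449 ≈ 208.44
v = 442/25 (v = 20332/1150 = 20332*(1/1150) = 442/25 ≈ 17.680)
v - q = 442/25 - √43449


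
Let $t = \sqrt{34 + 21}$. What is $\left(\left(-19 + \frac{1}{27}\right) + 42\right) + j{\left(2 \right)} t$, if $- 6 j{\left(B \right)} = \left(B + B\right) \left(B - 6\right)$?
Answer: $\frac{622}{27} + \frac{8 \sqrt{55}}{3} \approx 42.814$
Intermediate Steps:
$j{\left(B \right)} = - \frac{B \left(-6 + B\right)}{3}$ ($j{\left(B \right)} = - \frac{\left(B + B\right) \left(B - 6\right)}{6} = - \frac{2 B \left(-6 + B\right)}{6} = - \frac{B \left(-6 + B\right)}{3}$)
$t = \sqrt{55} \approx 7.4162$
$\left(\left(-19 + \frac{1}{27}\right) + 42\right) + j{\left(2 \right)} t = \left(\left(-19 + \frac{1}{27}\right) + 42\right) + \frac{1}{3} \cdot 2 \left(6 - 2\right) \sqrt{55} = \left(- \frac{512}{27} + 42\right) + \frac{1}{3} \cdot 2 \cdot 4 \sqrt{55} = \frac{622}{27} + \frac{8 \sqrt{55}}{3}$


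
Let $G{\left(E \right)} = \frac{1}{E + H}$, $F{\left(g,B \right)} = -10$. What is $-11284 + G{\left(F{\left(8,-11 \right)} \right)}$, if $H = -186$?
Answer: $- \frac{2211665}{196} \approx -11284.0$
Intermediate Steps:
$G{\left(E \right)} = \frac{1}{-186 + E}$ ($G{\left(E \right)} = \frac{1}{E - 186} = \frac{1}{-186 + E}$)
$-11284 + G{\left(F{\left(8,-11 \right)} \right)} = -11284 + \frac{1}{-186 - 10} = -11284 + \frac{1}{-196} = -11284 - \frac{1}{196} = - \frac{2211665}{196}$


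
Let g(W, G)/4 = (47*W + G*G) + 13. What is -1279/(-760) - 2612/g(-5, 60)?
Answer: 1912091/1283640 ≈ 1.4896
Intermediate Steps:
g(W, G) = 52 + 4*G² + 188*W (g(W, G) = 4*((47*W + G*G) + 13) = 4*((47*W + G²) + 13) = 4*((G² + 47*W) + 13) = 4*(13 + G² + 47*W) = 52 + 4*G² + 188*W)
-1279/(-760) - 2612/g(-5, 60) = -1279/(-760) - 2612/(52 + 4*60² + 188*(-5)) = -1279*(-1/760) - 2612/(52 + 4*3600 - 940) = 1279/760 - 2612/(52 + 14400 - 940) = 1279/760 - 2612/13512 = 1279/760 - 2612*1/13512 = 1279/760 - 653/3378 = 1912091/1283640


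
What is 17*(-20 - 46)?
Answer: -1122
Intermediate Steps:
17*(-20 - 46) = 17*(-66) = -1122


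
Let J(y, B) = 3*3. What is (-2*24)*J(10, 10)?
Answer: -432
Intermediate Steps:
J(y, B) = 9
(-2*24)*J(10, 10) = -2*24*9 = -48*9 = -432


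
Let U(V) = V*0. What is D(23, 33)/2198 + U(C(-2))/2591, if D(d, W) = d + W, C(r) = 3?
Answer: 4/157 ≈ 0.025478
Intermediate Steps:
U(V) = 0
D(d, W) = W + d
D(23, 33)/2198 + U(C(-2))/2591 = (33 + 23)/2198 + 0/2591 = 56*(1/2198) + 0*(1/2591) = 4/157 + 0 = 4/157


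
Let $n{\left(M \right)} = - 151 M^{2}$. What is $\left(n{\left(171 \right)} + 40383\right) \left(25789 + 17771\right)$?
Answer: $-190575348480$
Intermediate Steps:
$\left(n{\left(171 \right)} + 40383\right) \left(25789 + 17771\right) = \left(- 151 \cdot 171^{2} + 40383\right) \left(25789 + 17771\right) = \left(\left(-151\right) 29241 + 40383\right) 43560 = \left(-4415391 + 40383\right) 43560 = \left(-4375008\right) 43560 = -190575348480$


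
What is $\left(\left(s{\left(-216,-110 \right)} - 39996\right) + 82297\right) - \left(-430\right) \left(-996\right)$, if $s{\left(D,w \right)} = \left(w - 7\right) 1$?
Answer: $-386096$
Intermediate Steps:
$s{\left(D,w \right)} = -7 + w$ ($s{\left(D,w \right)} = \left(-7 + w\right) 1 = -7 + w$)
$\left(\left(s{\left(-216,-110 \right)} - 39996\right) + 82297\right) - \left(-430\right) \left(-996\right) = \left(\left(\left(-7 - 110\right) - 39996\right) + 82297\right) - \left(-430\right) \left(-996\right) = \left(\left(-117 - 39996\right) + 82297\right) - 428280 = \left(-40113 + 82297\right) - 428280 = 42184 - 428280 = -386096$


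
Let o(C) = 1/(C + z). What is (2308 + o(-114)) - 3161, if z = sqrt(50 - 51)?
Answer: -11086555/12997 - I/12997 ≈ -853.01 - 7.6941e-5*I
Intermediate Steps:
z = I (z = sqrt(-1) = I ≈ 1.0*I)
o(C) = 1/(I + C) (o(C) = 1/(C + I) = 1/(I + C))
(2308 + o(-114)) - 3161 = (2308 + 1/(I - 114)) - 3161 = (2308 + 1/(-114 + I)) - 3161 = (2308 + (-114 - I)/12997) - 3161 = -853 + (-114 - I)/12997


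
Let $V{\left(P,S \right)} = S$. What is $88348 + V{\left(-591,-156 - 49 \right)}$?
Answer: $88143$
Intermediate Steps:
$88348 + V{\left(-591,-156 - 49 \right)} = 88348 - 205 = 88143$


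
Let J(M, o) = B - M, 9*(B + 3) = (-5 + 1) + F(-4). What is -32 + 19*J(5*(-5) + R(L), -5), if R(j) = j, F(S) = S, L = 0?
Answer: 3322/9 ≈ 369.11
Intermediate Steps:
B = -35/9 (B = -3 + ((-5 + 1) - 4)/9 = -3 + (-4 - 4)/9 = -3 + (⅑)*(-8) = -3 - 8/9 = -35/9 ≈ -3.8889)
J(M, o) = -35/9 - M
-32 + 19*J(5*(-5) + R(L), -5) = -32 + 19*(-35/9 - (5*(-5) + 0)) = -32 + 19*(-35/9 - (-25 + 0)) = -32 + 19*(-35/9 - 1*(-25)) = -32 + 19*(-35/9 + 25) = -32 + 19*(190/9) = -32 + 3610/9 = 3322/9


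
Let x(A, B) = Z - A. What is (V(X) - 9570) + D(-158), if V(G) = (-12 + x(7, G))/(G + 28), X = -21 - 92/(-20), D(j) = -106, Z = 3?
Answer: -280644/29 ≈ -9677.4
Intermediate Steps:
X = -82/5 (X = -21 - 92*(-1)/20 = -21 - 1*(-23/5) = -21 + 23/5 = -82/5 ≈ -16.400)
x(A, B) = 3 - A
V(G) = -16/(28 + G) (V(G) = (-12 + (3 - 1*7))/(G + 28) = (-12 + (3 - 7))/(28 + G) = (-12 - 4)/(28 + G) = -16/(28 + G))
(V(X) - 9570) + D(-158) = (-16/(28 - 82/5) - 9570) - 106 = (-16/58/5 - 9570) - 106 = (-16*5/58 - 9570) - 106 = (-40/29 - 9570) - 106 = -277570/29 - 106 = -280644/29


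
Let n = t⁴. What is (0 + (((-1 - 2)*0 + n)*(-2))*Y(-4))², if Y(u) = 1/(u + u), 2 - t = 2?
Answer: 0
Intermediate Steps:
t = 0 (t = 2 - 1*2 = 2 - 2 = 0)
n = 0 (n = 0⁴ = 0)
Y(u) = 1/(2*u)
(0 + (((-1 - 2)*0 + n)*(-2))*Y(-4))² = (0 + (((-1 - 2)*0 + 0)*(-2))*((½)/(-4)))² = (0 + ((-3*0 + 0)*(-2))*((½)*(-¼)))² = (0 + ((0 + 0)*(-2))*(-⅛))² = (0 + (0*(-2))*(-⅛))² = (0 + 0*(-⅛))² = (0 + 0)² = 0² = 0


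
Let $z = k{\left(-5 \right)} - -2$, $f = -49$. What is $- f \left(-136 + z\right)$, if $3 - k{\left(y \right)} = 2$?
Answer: $-6517$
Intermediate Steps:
$k{\left(y \right)} = 1$ ($k{\left(y \right)} = 3 - 2 = 1$)
$z = 3$ ($z = 1 - -2 = 1 + 2 = 3$)
$- f \left(-136 + z\right) = - \left(-49\right) \left(-136 + 3\right) = - \left(-49\right) \left(-133\right) = \left(-1\right) 6517 = -6517$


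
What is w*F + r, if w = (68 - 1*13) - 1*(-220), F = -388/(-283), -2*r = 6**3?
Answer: 76136/283 ≈ 269.03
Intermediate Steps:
r = -108 (r = -1/2*6**3 = -1/2*216 = -108)
F = 388/283 (F = -388*(-1/283) = 388/283 ≈ 1.3710)
w = 275 (w = (68 - 13) + 220 = 55 + 220 = 275)
w*F + r = 275*(388/283) - 108 = 106700/283 - 108 = 76136/283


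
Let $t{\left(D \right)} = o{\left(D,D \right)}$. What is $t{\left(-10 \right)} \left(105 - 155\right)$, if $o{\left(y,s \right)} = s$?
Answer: $500$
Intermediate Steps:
$t{\left(D \right)} = D$
$t{\left(-10 \right)} \left(105 - 155\right) = - 10 \left(105 - 155\right) = \left(-10\right) \left(-50\right) = 500$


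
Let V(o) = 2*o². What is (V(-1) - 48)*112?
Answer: -5152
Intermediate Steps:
(V(-1) - 48)*112 = (2*(-1)² - 48)*112 = (2*1 - 48)*112 = (2 - 48)*112 = -46*112 = -5152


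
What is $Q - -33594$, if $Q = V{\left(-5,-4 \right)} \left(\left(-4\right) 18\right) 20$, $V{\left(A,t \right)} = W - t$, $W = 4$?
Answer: $22074$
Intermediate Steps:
$V{\left(A,t \right)} = 4 - t$
$Q = -11520$ ($Q = \left(4 - -4\right) \left(\left(-4\right) 18\right) 20 = \left(4 + 4\right) \left(-72\right) 20 = 8 \left(-72\right) 20 = \left(-576\right) 20 = -11520$)
$Q - -33594 = -11520 - -33594 = -11520 + 33594 = 22074$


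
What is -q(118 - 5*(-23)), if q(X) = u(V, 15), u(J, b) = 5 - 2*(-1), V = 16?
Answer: -7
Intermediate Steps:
u(J, b) = 7 (u(J, b) = 5 + 2 = 7)
q(X) = 7
-q(118 - 5*(-23)) = -1*7 = -7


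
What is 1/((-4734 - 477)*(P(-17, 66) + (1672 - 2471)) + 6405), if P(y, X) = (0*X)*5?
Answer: 1/4169994 ≈ 2.3981e-7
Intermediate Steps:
P(y, X) = 0 (P(y, X) = 0*5 = 0)
1/((-4734 - 477)*(P(-17, 66) + (1672 - 2471)) + 6405) = 1/((-4734 - 477)*(0 + (1672 - 2471)) + 6405) = 1/(-5211*(0 - 799) + 6405) = 1/(-5211*(-799) + 6405) = 1/(4163589 + 6405) = 1/4169994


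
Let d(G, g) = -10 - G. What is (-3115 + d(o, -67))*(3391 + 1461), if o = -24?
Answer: -15046052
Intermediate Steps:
(-3115 + d(o, -67))*(3391 + 1461) = (-3115 + (-10 - 1*(-24)))*(3391 + 1461) = (-3115 + (-10 + 24))*4852 = (-3115 + 14)*4852 = -3101*4852 = -15046052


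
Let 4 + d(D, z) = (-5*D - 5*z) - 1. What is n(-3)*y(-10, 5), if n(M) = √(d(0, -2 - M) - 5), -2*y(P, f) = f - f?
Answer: 0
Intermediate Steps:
d(D, z) = -5 - 5*D - 5*z (d(D, z) = -4 + ((-5*D - 5*z) - 1) = -4 + (-1 - 5*D - 5*z) = -5 - 5*D - 5*z)
y(P, f) = 0 (y(P, f) = -(f - f)/2 = -½*0 = 0)
n(M) = √5*√M (n(M) = √((-5 - 5*0 - 5*(-2 - M)) - 5) = √((-5 + 0 + (10 + 5*M)) - 5) = √((5 + 5*M) - 5) = √(5*M) = √5*√M)
n(-3)*y(-10, 5) = (√5*√(-3))*0 = (√5*(I*√3))*0 = (I*√15)*0 = 0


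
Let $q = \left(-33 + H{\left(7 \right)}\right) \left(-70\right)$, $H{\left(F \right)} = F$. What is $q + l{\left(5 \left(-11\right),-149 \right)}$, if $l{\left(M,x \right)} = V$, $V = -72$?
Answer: $1748$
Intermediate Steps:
$l{\left(M,x \right)} = -72$
$q = 1820$ ($q = \left(-33 + 7\right) \left(-70\right) = \left(-26\right) \left(-70\right) = 1820$)
$q + l{\left(5 \left(-11\right),-149 \right)} = 1820 - 72 = 1748$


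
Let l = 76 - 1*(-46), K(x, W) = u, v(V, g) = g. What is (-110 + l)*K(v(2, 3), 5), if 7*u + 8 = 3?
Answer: -60/7 ≈ -8.5714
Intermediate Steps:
u = -5/7 (u = -8/7 + (⅐)*3 = -8/7 + 3/7 = -5/7 ≈ -0.71429)
K(x, W) = -5/7
l = 122 (l = 76 + 46 = 122)
(-110 + l)*K(v(2, 3), 5) = (-110 + 122)*(-5/7) = 12*(-5/7) = -60/7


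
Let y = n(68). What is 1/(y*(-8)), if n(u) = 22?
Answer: -1/176 ≈ -0.0056818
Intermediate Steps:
y = 22
1/(y*(-8)) = 1/(22*(-8)) = 1/(-176) = -1/176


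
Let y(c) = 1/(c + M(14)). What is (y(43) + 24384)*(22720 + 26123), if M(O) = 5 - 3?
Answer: 5954943987/5 ≈ 1.1910e+9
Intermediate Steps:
M(O) = 2
y(c) = 1/(2 + c) (y(c) = 1/(c + 2) = 1/(2 + c))
(y(43) + 24384)*(22720 + 26123) = (1/(2 + 43) + 24384)*(22720 + 26123) = (1/45 + 24384)*48843 = (1097281/45)*48843 = 5954943987/5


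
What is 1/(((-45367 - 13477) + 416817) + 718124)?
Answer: 1/1076097 ≈ 9.2928e-7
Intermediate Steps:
1/(((-45367 - 13477) + 416817) + 718124) = 1/((-58844 + 416817) + 718124) = 1/(357973 + 718124) = 1/1076097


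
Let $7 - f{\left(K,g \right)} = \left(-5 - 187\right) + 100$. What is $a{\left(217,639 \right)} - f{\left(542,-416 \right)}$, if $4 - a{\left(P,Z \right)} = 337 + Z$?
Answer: $-1071$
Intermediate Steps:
$a{\left(P,Z \right)} = -333 - Z$ ($a{\left(P,Z \right)} = 4 - \left(337 + Z\right) = -333 - Z$)
$f{\left(K,g \right)} = 99$ ($f{\left(K,g \right)} = 7 - \left(\left(-5 - 187\right) + 100\right) = 7 - \left(-192 + 100\right) = 7 - -92 = 7 + 92 = 99$)
$a{\left(217,639 \right)} - f{\left(542,-416 \right)} = \left(-333 - 639\right) - 99 = -972 - 99 = -1071$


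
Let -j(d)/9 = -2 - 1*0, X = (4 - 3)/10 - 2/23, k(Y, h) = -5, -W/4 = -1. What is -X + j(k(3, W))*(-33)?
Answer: -136623/230 ≈ -594.01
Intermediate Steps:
W = 4 (W = -4*(-1) = 4)
X = 3/230 (X = 1*(1/10) - 2*1/23 = 1/10 - 2/23 = 3/230 ≈ 0.013043)
j(d) = 18 (j(d) = -9*(-2 - 1*0) = -9*(-2 + 0) = -9*(-2) = 18)
-X + j(k(3, W))*(-33) = -1*3/230 + 18*(-33) = -3/230 - 594 = -136623/230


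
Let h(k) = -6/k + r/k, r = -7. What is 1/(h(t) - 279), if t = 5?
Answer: -5/1408 ≈ -0.0035511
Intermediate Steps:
h(k) = -13/k (h(k) = -6/k - 7/k = -13/k)
1/(h(t) - 279) = 1/(-13/5 - 279) = 1/(-1408/5) = -5/1408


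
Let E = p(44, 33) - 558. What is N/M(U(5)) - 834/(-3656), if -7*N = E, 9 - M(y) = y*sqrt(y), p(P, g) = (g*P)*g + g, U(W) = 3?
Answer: -14435539/12796 - 15797*sqrt(3)/42 ≈ -1779.6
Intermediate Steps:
p(P, g) = g + P*g**2 (p(P, g) = (P*g)*g + g = P*g**2 + g = g + P*g**2)
M(y) = 9 - y**(3/2) (M(y) = 9 - y*sqrt(y) = 9 - y**(3/2))
E = 47391 (E = 33*(1 + 44*33) - 558 = 33*(1 + 1452) - 558 = 33*1453 - 558 = 47949 - 558 = 47391)
N = -47391/7 (N = -1/7*47391 = -47391/7 ≈ -6770.1)
N/M(U(5)) - 834/(-3656) = -47391/(7*(9 - 3**(3/2))) - 834/(-3656) = -47391/(7*(9 - 3*sqrt(3))) - 834*(-1/3656) = -47391/(7*(9 - 3*sqrt(3))) + 417/1828 = 417/1828 - 47391/(7*(9 - 3*sqrt(3)))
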